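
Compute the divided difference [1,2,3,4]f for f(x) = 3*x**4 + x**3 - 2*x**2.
31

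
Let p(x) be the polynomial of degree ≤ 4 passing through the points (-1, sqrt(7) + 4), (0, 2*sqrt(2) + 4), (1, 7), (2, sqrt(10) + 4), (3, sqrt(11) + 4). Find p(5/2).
-5*sqrt(7)/128 + 7*sqrt(2)/16 + 35*sqrt(11)/128 + 151/64 + 35*sqrt(10)/32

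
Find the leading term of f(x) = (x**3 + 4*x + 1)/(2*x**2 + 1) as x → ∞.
x/2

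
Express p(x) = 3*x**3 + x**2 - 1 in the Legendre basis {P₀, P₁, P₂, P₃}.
(-2/3)P₀ + (9/5)P₁ + (2/3)P₂ + (6/5)P₃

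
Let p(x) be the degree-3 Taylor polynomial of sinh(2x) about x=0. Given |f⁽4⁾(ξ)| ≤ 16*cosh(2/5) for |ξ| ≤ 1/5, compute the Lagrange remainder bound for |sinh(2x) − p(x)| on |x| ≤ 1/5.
2*cosh(2/5)/1875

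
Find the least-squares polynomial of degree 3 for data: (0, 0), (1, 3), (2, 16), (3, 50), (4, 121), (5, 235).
5/42 + (355/252)x + (-31/42)x² + (71/36)x³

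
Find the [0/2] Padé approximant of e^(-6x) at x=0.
1/(18*x**2 + 6*x + 1)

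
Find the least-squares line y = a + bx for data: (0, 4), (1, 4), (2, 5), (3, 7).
a = 7/2, b = 1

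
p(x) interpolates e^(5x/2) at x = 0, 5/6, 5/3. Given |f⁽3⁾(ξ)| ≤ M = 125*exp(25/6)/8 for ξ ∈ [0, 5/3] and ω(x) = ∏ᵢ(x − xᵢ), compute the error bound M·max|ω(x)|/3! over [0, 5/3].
15625*sqrt(3)*exp(25/6)/46656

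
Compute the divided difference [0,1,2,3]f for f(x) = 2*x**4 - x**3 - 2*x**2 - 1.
11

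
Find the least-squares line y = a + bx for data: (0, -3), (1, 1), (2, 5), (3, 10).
a = -16/5, b = 43/10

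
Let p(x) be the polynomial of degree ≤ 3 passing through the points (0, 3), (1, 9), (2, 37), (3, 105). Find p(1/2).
35/8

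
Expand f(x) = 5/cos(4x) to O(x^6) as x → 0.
5 + 40*x**2 + 800*x**4/3 + O(x**6)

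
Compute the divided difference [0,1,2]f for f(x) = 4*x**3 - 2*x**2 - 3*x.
10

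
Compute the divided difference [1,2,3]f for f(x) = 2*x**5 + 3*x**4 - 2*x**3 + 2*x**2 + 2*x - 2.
245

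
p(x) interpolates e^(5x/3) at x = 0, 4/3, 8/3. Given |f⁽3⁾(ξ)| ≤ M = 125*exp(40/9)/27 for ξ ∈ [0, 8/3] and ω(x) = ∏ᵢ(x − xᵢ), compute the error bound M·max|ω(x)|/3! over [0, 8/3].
8000*sqrt(3)*exp(40/9)/19683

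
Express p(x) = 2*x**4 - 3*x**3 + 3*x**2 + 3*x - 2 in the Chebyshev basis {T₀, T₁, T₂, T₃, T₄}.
(1/4)T₀ + (3/4)T₁ + (5/2)T₂ + (-3/4)T₃ + (1/4)T₄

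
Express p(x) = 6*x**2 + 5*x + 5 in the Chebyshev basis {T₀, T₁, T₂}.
(8)T₀ + (5)T₁ + (3)T₂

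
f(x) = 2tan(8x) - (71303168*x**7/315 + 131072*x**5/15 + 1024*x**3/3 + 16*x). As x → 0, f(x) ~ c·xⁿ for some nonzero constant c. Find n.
9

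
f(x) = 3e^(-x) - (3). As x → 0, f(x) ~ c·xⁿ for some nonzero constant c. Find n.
1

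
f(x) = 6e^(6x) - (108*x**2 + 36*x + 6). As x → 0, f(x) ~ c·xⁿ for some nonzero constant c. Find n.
3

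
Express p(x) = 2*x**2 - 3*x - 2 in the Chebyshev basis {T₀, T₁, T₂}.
-T₀ + (-3)T₁ + T₂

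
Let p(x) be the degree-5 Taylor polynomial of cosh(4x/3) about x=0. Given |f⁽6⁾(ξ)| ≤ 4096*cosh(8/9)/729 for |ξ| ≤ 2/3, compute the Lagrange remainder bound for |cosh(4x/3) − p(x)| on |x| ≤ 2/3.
16384*cosh(8/9)/23914845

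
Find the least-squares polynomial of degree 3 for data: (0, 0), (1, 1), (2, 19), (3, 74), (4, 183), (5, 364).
11/126 + (-1763/756)x + (-17/252)x² + (163/54)x³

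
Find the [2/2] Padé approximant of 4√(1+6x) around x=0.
(45*x**2 + 30*x + 4)/(9*x**2/4 + 9*x/2 + 1)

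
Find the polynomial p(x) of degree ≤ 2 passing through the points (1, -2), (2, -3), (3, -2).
x**2 - 4*x + 1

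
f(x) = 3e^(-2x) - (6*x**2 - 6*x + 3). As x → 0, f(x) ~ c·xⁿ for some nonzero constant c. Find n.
3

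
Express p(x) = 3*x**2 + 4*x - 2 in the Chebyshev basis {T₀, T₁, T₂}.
(-1/2)T₀ + (4)T₁ + (3/2)T₂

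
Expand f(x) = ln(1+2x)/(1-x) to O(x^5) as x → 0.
2*x + 8*x**3/3 - 4*x**4/3 + O(x**5)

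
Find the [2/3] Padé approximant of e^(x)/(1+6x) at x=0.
(673*x**2/7940 + 998*x/1985 + 1)/(11717*x**3/23820 - 23037*x**2/7940 + 10923*x/1985 + 1)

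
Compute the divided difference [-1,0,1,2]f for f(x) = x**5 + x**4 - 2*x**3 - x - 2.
5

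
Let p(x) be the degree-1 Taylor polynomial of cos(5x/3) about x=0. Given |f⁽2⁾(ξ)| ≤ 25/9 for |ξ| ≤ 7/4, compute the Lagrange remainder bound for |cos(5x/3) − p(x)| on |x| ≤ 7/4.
1225/288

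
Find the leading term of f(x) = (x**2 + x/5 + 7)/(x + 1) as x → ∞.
x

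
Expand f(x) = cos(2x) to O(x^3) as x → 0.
1 - 2*x**2 + O(x**3)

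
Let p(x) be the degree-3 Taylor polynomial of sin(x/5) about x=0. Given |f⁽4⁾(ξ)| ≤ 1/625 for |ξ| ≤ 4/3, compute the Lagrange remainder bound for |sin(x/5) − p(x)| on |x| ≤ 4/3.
32/151875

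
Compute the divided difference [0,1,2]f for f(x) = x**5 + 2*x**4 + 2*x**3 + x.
35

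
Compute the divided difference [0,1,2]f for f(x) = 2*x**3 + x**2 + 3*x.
7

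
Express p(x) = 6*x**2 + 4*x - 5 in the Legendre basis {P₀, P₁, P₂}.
(-3)P₀ + (4)P₁ + (4)P₂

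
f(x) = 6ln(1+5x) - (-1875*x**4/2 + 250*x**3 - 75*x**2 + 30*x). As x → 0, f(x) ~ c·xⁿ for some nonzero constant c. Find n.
5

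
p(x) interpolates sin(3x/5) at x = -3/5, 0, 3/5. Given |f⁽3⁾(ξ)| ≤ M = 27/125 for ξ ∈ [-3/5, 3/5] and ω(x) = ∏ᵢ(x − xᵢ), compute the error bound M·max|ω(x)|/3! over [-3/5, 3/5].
27*sqrt(3)/15625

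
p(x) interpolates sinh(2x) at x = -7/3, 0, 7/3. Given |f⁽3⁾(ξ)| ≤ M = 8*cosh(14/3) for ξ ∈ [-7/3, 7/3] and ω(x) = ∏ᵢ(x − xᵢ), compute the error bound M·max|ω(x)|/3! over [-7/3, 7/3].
2744*sqrt(3)*cosh(14/3)/729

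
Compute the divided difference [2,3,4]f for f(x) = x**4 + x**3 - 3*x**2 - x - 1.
61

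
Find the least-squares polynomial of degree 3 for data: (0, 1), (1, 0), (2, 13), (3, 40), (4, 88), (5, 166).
83/126 + (-2321/756)x + (160/63)x² + (101/108)x³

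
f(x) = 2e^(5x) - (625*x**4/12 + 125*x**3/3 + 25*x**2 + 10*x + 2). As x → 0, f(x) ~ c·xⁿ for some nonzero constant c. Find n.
5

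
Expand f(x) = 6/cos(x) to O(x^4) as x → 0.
6 + 3*x**2 + O(x**4)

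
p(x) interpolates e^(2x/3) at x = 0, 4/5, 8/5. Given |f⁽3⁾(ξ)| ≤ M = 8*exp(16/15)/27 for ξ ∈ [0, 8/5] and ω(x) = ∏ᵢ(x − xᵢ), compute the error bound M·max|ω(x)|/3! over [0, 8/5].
512*sqrt(3)*exp(16/15)/91125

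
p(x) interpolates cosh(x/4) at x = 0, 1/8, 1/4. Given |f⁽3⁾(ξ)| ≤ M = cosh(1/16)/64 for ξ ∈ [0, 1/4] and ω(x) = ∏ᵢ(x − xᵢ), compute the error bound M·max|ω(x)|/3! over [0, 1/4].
sqrt(3)*cosh(1/16)/884736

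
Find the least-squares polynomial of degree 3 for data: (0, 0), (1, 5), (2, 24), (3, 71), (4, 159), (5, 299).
13/126 + (1055/756)x + (68/63)x² + (229/108)x³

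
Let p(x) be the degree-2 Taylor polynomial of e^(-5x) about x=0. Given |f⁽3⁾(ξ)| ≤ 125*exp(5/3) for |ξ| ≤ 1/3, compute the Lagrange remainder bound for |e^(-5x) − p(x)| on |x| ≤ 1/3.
125*exp(5/3)/162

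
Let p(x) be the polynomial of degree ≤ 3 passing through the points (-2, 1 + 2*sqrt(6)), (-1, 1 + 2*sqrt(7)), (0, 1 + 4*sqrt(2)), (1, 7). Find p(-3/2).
-5*sqrt(2)/4 + 11/8 + 5*sqrt(6)/8 + 15*sqrt(7)/8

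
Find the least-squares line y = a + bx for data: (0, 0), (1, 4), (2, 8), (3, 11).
a = 1/5, b = 37/10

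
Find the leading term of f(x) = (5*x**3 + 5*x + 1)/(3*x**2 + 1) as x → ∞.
5*x/3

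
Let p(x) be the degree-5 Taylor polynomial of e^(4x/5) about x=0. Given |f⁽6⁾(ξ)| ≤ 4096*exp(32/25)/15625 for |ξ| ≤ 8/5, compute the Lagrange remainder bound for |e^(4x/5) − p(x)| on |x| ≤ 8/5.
67108864*exp(32/25)/10986328125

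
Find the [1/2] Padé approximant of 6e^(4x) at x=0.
(8*x + 6)/(8*x**2/3 - 8*x/3 + 1)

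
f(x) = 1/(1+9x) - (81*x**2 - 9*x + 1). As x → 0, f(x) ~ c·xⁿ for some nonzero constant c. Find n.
3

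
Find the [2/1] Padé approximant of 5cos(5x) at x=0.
5 - 125*x**2/2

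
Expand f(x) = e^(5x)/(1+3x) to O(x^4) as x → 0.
1 + 2*x + 13*x**2/2 + 4*x**3/3 + O(x**4)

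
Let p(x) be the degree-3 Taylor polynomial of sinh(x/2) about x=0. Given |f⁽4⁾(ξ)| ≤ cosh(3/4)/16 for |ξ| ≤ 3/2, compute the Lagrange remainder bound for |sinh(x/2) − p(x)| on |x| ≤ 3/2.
27*cosh(3/4)/2048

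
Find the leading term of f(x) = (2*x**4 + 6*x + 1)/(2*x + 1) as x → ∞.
x**3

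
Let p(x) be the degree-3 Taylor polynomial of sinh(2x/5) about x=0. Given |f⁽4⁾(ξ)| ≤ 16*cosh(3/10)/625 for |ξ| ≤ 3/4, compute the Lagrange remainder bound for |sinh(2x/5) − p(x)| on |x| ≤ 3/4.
27*cosh(3/10)/80000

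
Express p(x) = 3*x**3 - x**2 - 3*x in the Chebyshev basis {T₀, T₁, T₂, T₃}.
(-1/2)T₀ + (-3/4)T₁ + (-1/2)T₂ + (3/4)T₃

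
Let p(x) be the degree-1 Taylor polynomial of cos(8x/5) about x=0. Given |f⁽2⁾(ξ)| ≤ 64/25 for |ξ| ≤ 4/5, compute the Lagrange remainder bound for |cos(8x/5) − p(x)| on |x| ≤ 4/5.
512/625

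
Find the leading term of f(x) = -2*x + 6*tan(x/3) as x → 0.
2*x**3/27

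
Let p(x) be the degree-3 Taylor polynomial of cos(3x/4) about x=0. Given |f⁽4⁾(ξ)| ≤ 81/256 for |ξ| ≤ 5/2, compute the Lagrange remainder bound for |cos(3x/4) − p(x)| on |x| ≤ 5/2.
16875/32768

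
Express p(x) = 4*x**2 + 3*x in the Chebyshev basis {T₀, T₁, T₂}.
(2)T₀ + (3)T₁ + (2)T₂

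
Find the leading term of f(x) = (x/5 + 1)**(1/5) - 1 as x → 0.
x/25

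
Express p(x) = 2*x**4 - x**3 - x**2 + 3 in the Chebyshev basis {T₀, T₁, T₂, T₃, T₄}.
(13/4)T₀ + (-3/4)T₁ + (1/2)T₂ + (-1/4)T₃ + (1/4)T₄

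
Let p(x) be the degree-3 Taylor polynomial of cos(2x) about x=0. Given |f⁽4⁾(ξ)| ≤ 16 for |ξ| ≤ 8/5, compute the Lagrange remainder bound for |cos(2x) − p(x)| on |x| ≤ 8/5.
8192/1875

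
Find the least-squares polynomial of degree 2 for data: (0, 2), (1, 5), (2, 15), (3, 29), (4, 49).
64/35 + (33/35)x + (19/7)x²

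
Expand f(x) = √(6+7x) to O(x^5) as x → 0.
sqrt(6) + 7*sqrt(6)*x/12 - 49*sqrt(6)*x**2/288 + 343*sqrt(6)*x**3/3456 - 12005*sqrt(6)*x**4/165888 + O(x**5)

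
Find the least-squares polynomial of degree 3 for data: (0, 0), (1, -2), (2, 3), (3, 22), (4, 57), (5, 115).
5/126 + (-3449/756)x + (55/36)x² + (43/54)x³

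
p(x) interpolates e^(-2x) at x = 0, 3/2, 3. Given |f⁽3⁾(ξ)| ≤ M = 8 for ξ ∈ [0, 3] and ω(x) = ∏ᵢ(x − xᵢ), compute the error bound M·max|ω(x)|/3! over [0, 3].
sqrt(3)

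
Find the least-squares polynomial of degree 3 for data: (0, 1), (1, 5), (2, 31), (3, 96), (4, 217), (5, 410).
65/63 + (-629/378)x + (695/252)x² + (301/108)x³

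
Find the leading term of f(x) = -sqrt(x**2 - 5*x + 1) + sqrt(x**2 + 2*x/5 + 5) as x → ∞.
27/10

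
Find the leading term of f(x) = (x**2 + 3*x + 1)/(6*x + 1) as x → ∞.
x/6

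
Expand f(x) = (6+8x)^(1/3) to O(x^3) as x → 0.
6**(1/3) + 4*6**(1/3)*x/9 - 16*6**(1/3)*x**2/81 + O(x**3)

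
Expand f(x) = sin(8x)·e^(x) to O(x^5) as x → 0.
8*x + 8*x**2 - 244*x**3/3 - 84*x**4 + O(x**5)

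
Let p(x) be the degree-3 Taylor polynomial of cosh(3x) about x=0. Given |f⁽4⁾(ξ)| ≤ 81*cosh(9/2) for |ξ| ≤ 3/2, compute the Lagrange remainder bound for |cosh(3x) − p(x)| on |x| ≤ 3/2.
2187*cosh(9/2)/128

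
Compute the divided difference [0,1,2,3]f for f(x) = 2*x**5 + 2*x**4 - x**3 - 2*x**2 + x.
61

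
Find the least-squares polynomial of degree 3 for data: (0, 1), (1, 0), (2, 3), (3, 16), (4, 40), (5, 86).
37/42 + (-187/252)x + (-16/21)x² + (31/36)x³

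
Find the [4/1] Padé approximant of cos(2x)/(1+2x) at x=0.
(2*x**4/3 - 2*x**2 + 1)/(2*x + 1)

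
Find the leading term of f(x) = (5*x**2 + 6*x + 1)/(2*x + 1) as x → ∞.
5*x/2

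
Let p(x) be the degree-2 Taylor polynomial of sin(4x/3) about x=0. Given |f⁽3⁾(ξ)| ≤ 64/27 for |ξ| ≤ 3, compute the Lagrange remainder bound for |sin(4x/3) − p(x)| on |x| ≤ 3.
32/3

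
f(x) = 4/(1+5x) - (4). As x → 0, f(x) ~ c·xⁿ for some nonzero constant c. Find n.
1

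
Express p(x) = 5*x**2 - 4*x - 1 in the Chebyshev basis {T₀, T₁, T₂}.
(3/2)T₀ + (-4)T₁ + (5/2)T₂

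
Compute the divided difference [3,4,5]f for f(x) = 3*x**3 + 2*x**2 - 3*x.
38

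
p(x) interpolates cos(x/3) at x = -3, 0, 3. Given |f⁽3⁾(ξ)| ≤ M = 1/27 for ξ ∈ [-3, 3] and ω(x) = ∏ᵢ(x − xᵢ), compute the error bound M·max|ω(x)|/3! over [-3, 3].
sqrt(3)/27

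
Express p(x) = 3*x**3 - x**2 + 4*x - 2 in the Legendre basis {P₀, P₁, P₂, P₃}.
(-7/3)P₀ + (29/5)P₁ + (-2/3)P₂ + (6/5)P₃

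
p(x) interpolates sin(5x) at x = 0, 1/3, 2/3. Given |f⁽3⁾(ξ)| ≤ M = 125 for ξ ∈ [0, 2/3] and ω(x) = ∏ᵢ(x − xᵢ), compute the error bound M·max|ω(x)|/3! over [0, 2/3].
125*sqrt(3)/729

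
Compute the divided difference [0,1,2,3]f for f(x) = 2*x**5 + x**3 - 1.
51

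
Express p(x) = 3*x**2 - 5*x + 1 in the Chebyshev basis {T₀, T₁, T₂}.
(5/2)T₀ + (-5)T₁ + (3/2)T₂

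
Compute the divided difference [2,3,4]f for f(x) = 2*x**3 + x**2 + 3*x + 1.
19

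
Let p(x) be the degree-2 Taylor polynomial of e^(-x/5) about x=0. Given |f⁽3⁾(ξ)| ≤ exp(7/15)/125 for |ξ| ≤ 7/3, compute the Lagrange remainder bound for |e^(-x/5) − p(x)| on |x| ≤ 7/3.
343*exp(7/15)/20250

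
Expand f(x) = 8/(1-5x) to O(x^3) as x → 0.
8 + 40*x + 200*x**2 + O(x**3)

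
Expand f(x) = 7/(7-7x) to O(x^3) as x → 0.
1 + x + x**2 + O(x**3)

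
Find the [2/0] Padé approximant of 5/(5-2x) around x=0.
4*x**2/25 + 2*x/5 + 1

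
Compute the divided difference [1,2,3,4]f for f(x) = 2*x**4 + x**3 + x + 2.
21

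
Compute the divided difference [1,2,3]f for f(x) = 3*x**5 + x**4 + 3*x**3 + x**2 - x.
314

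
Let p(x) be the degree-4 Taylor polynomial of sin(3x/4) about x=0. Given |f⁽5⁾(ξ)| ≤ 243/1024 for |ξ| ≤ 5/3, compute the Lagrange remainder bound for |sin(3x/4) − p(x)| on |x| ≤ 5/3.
625/24576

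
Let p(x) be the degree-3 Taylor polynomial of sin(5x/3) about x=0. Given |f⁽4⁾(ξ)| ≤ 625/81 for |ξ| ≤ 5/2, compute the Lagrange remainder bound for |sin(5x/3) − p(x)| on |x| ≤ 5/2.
390625/31104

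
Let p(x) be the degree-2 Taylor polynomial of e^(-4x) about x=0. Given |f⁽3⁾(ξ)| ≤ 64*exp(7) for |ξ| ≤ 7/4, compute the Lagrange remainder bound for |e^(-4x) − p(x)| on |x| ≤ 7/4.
343*exp(7)/6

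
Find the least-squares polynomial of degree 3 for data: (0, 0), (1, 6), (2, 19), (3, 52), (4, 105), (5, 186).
11/42 + (391/252)x + (95/42)x² + (35/36)x³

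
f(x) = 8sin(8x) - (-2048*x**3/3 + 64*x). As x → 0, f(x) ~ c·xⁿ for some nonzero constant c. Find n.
5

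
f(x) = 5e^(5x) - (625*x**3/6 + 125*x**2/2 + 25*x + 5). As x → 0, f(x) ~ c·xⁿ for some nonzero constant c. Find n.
4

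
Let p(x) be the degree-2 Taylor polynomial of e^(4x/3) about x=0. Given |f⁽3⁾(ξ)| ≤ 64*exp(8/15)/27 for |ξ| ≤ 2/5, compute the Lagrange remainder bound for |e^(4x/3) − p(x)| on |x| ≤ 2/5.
256*exp(8/15)/10125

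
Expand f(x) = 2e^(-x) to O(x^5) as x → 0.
2 - 2*x + x**2 - x**3/3 + x**4/12 + O(x**5)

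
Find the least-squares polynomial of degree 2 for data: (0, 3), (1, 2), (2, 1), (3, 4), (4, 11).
121/35 + (-137/35)x + (10/7)x²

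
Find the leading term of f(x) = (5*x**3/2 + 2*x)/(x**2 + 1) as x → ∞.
5*x/2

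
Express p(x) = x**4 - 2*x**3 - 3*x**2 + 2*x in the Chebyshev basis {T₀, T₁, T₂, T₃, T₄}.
(-9/8)T₀ + (1/2)T₁ - T₂ + (-1/2)T₃ + (1/8)T₄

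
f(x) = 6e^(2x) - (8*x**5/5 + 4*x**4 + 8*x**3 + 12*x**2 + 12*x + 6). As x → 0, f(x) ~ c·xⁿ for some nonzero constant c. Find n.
6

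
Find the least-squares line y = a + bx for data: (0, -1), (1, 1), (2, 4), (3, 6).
a = -11/10, b = 12/5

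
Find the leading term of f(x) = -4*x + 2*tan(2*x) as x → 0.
16*x**3/3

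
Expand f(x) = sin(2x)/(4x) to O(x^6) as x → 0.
1/2 - x**2/3 + x**4/15 + O(x**6)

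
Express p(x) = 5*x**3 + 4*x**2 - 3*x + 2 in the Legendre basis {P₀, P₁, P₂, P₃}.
(10/3)P₀ + (8/3)P₂ + (2)P₃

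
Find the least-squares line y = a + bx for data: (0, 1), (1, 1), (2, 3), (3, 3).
a = 4/5, b = 4/5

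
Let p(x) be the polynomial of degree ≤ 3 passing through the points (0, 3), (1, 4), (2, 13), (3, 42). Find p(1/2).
13/4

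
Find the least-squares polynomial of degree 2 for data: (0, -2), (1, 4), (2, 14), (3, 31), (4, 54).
-61/35 + (153/70)x + (41/14)x²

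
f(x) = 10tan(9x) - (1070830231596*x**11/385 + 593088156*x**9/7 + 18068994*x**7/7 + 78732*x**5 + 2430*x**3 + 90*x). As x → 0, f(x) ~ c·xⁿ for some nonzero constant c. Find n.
13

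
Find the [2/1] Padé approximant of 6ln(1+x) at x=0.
x*(x + 6)/(2*x/3 + 1)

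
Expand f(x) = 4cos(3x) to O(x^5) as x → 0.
4 - 18*x**2 + 27*x**4/2 + O(x**5)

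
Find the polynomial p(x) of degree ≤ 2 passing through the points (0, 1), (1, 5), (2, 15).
3*x**2 + x + 1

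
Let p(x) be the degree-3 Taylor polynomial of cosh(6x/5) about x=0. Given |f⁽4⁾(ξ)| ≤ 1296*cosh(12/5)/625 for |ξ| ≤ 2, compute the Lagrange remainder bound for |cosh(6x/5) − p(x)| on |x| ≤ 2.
864*cosh(12/5)/625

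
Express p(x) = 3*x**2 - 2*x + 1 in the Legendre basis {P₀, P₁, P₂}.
(2)P₀ + (-2)P₁ + (2)P₂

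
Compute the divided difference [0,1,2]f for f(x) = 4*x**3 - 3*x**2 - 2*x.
9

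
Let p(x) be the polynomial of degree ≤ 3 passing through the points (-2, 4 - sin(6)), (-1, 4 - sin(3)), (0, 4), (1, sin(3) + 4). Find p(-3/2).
-7*sin(3)/8 - 5*sin(6)/16 + 4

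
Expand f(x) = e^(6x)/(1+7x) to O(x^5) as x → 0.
1 - x + 25*x**2 - 139*x**3 + 1027*x**4 + O(x**5)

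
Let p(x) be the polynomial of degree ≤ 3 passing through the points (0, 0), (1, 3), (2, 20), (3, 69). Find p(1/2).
7/8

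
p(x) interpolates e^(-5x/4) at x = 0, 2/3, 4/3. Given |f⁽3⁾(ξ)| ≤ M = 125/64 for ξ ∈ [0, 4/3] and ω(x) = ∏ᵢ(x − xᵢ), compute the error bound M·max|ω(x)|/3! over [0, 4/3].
125*sqrt(3)/5832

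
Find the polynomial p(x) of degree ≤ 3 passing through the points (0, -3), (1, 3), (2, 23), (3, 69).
2*x**3 + x**2 + 3*x - 3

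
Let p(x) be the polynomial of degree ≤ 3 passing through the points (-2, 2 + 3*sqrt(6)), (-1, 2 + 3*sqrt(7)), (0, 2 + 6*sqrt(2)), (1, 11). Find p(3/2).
-105*sqrt(2)/8 - 15*sqrt(6)/16 + 63*sqrt(7)/16 + 347/16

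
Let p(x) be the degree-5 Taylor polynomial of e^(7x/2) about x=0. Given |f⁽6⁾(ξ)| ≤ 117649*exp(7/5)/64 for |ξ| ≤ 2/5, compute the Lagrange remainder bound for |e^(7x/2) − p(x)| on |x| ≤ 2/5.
117649*exp(7/5)/11250000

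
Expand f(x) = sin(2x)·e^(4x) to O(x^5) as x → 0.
2*x + 8*x**2 + 44*x**3/3 + 16*x**4 + O(x**5)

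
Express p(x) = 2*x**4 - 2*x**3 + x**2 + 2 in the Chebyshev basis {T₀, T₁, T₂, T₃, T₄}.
(13/4)T₀ + (-3/2)T₁ + (3/2)T₂ + (-1/2)T₃ + (1/4)T₄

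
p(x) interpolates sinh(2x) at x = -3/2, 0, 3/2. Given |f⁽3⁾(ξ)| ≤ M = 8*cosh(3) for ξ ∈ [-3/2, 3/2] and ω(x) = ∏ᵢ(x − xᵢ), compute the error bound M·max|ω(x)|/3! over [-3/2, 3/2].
sqrt(3)*cosh(3)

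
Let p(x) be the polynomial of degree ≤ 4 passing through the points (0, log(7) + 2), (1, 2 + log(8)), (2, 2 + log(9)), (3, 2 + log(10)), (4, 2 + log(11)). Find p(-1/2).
log(11907*11**(35/128)*2**(3/4)*3**(29/32)*5**(19/32)*7**(59/128)/102400) + 2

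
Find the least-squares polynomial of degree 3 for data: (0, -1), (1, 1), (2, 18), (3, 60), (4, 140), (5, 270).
-137/126 + (-505/756)x + (269/252)x² + (107/54)x³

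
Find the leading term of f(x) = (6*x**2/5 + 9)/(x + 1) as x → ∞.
6*x/5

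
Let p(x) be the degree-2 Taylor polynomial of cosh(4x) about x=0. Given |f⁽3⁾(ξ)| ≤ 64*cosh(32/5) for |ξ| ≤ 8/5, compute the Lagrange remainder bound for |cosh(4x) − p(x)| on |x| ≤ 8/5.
16384*cosh(32/5)/375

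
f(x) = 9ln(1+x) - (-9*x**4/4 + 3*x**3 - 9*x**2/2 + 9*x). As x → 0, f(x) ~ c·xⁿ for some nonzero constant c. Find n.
5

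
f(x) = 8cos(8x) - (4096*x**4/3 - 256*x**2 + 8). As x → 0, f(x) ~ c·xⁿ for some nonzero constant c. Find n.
6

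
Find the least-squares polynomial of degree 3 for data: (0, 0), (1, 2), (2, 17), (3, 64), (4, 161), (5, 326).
5/126 + (925/756)x + (-307/126)x² + (329/108)x³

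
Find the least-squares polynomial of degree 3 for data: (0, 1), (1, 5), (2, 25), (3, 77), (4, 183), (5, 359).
20/21 + (379/126)x + (-11/6)x² + (28/9)x³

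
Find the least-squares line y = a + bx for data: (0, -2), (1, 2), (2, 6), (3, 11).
a = -11/5, b = 43/10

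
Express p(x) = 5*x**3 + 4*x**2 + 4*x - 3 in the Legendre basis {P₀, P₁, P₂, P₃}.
(-5/3)P₀ + (7)P₁ + (8/3)P₂ + (2)P₃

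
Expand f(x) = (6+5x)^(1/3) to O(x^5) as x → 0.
6**(1/3) + 5*6**(1/3)*x/18 - 25*6**(1/3)*x**2/324 + 625*6**(1/3)*x**3/17496 - 3125*6**(1/3)*x**4/157464 + O(x**5)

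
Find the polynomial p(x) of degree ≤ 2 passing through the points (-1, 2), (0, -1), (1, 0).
2*x**2 - x - 1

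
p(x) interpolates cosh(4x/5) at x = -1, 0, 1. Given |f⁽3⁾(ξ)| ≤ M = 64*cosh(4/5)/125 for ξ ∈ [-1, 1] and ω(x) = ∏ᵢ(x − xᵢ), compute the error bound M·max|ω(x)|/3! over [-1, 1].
64*sqrt(3)*cosh(4/5)/3375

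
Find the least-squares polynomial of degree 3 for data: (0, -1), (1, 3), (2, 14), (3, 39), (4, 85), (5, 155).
-55/63 + (571/378)x + (65/63)x² + (53/54)x³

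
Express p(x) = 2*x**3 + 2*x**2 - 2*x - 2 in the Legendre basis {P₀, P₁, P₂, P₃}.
(-4/3)P₀ + (-4/5)P₁ + (4/3)P₂ + (4/5)P₃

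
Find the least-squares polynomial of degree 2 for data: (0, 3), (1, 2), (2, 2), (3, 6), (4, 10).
3 + (-11/5)x + x²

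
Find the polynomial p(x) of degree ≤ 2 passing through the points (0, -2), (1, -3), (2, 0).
2*x**2 - 3*x - 2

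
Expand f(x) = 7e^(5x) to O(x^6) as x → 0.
7 + 35*x + 175*x**2/2 + 875*x**3/6 + 4375*x**4/24 + 4375*x**5/24 + O(x**6)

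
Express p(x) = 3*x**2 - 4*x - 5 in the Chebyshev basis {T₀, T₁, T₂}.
(-7/2)T₀ + (-4)T₁ + (3/2)T₂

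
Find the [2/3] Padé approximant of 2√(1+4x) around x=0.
(14*x**2 + 56*x/5 + 2)/(-2*x**3/5 + 9*x**2/5 + 18*x/5 + 1)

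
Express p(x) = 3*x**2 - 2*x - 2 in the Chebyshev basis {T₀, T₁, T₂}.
(-1/2)T₀ + (-2)T₁ + (3/2)T₂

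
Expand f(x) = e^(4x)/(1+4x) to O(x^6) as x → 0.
1 + 8*x**2 - 64*x**3/3 + 96*x**4 - 5632*x**5/15 + O(x**6)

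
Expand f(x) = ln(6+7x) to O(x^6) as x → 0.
log(6) + 7*x/6 - 49*x**2/72 + 343*x**3/648 - 2401*x**4/5184 + 16807*x**5/38880 + O(x**6)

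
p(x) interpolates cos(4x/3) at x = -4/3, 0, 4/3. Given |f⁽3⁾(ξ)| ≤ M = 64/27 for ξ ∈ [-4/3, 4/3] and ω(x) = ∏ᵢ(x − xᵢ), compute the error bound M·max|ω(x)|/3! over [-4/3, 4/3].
4096*sqrt(3)/19683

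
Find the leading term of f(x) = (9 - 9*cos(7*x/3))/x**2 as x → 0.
49/2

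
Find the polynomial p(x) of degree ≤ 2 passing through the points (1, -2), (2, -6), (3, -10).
2 - 4*x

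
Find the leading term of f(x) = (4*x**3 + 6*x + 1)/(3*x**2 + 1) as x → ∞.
4*x/3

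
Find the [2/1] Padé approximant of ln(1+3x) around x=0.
3*x*(x + 2)/(2*(2*x + 1))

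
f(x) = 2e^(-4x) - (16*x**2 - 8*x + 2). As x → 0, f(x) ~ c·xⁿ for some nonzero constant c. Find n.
3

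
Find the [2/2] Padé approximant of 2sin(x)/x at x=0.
(2 - 7*x**2/30)/(x**2/20 + 1)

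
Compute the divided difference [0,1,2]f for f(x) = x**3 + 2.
3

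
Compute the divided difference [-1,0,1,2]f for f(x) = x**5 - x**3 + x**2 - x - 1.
4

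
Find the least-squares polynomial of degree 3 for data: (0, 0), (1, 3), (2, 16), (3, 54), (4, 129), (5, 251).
23/126 + (55/108)x + (-37/126)x² + (221/108)x³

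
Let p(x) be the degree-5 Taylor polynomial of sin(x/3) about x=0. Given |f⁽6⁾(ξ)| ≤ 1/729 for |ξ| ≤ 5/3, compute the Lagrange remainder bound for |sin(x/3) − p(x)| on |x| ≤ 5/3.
3125/76527504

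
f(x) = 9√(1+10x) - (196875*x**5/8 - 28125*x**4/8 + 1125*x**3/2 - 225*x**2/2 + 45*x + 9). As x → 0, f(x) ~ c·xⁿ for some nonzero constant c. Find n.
6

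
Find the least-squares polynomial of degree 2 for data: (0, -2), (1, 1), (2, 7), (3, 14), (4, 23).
-15/7 + (181/70)x + (13/14)x²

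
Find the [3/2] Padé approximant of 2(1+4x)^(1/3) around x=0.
(896*x**3/405 + 224*x**2/15 + 56*x/5 + 2)/(32*x**2/9 + 64*x/15 + 1)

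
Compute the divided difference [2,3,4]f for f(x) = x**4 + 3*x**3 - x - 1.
82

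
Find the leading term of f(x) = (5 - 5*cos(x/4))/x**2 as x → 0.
5/32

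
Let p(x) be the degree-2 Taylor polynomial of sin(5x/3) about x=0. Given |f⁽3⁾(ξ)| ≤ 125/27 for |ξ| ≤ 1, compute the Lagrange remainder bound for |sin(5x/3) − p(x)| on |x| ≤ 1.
125/162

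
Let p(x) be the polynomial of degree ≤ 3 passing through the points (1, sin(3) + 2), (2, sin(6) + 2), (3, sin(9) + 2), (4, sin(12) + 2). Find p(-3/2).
2 + 231*sin(3)/16 - 105*sin(12)/16 - 495*sin(6)/16 + 385*sin(9)/16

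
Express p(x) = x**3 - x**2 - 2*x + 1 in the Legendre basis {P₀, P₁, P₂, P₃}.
(2/3)P₀ + (-7/5)P₁ + (-2/3)P₂ + (2/5)P₃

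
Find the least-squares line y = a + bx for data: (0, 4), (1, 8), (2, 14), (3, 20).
a = 17/5, b = 27/5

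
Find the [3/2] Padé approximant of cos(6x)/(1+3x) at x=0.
(36*x**3 - 12*x**2 - 3*x + 1)/(1 - 3*x**2)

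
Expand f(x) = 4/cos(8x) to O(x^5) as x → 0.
4 + 128*x**2 + 10240*x**4/3 + O(x**5)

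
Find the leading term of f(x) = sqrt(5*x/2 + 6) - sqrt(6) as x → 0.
5*sqrt(6)*x/24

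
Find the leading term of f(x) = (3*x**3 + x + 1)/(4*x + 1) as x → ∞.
3*x**2/4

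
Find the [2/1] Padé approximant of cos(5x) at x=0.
1 - 25*x**2/2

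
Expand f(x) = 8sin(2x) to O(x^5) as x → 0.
16*x - 32*x**3/3 + O(x**5)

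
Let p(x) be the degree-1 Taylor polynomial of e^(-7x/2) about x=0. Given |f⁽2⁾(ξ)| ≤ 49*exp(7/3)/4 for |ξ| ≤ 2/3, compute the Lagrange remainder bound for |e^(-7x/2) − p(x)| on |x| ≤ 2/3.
49*exp(7/3)/18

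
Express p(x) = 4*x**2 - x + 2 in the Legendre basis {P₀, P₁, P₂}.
(10/3)P₀ - P₁ + (8/3)P₂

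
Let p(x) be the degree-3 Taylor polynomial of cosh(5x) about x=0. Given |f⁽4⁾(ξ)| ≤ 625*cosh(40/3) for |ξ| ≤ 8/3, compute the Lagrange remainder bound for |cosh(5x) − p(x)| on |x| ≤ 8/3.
320000*cosh(40/3)/243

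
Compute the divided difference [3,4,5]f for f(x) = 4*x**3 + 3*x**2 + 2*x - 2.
51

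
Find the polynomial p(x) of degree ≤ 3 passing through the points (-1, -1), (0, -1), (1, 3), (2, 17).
x**3 + 2*x**2 + x - 1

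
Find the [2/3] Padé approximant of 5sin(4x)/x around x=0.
(20 - 112*x**2/3)/(4*x**2/5 + 1)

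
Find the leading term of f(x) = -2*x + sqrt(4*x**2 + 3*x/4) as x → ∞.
3/16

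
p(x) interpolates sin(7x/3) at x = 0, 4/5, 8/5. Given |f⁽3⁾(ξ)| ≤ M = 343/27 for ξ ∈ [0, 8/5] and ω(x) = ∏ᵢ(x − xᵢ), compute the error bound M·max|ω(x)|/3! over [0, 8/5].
21952*sqrt(3)/91125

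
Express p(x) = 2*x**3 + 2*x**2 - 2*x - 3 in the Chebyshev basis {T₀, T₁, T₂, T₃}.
(-2)T₀ + (-1/2)T₁ + T₂ + (1/2)T₃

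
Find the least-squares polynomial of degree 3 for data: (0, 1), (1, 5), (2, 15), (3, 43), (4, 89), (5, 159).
9/7 + (-1/3)x + (31/14)x² + (5/6)x³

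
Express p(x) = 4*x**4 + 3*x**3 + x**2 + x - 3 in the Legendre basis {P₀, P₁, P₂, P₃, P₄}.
(-28/15)P₀ + (14/5)P₁ + (62/21)P₂ + (6/5)P₃ + (32/35)P₄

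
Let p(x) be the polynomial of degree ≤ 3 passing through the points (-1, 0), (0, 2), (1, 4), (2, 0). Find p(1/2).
27/8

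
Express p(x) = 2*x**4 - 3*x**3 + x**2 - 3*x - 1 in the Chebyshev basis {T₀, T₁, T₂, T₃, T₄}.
(1/4)T₀ + (-21/4)T₁ + (3/2)T₂ + (-3/4)T₃ + (1/4)T₄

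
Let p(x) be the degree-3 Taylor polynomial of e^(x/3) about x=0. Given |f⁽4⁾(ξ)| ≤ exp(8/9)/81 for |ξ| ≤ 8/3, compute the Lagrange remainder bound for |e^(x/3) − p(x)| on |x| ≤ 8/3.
512*exp(8/9)/19683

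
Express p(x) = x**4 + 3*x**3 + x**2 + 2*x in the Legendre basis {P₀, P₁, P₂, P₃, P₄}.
(8/15)P₀ + (19/5)P₁ + (26/21)P₂ + (6/5)P₃ + (8/35)P₄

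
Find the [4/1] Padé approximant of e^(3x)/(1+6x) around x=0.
(34587*x**4/9320 + 1035*x**3/233 + 10503*x**2/2330 + 3492*x/1165 + 1)/(6987*x/1165 + 1)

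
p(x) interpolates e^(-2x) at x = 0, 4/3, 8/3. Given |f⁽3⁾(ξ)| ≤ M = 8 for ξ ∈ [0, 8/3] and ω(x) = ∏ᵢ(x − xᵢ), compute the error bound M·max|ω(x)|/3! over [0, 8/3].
512*sqrt(3)/729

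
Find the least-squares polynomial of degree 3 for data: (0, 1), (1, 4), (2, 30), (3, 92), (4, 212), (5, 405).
109/126 + (-751/756)x + (437/252)x² + (79/27)x³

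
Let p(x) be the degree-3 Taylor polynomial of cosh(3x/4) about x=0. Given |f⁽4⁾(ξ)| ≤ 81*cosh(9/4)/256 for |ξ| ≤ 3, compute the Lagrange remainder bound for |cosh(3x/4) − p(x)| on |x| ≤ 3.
2187*cosh(9/4)/2048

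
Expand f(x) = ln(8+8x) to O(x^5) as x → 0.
log(8) + x - x**2/2 + x**3/3 - x**4/4 + O(x**5)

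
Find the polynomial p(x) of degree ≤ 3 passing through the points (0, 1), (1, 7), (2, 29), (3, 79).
2*x**3 + 2*x**2 + 2*x + 1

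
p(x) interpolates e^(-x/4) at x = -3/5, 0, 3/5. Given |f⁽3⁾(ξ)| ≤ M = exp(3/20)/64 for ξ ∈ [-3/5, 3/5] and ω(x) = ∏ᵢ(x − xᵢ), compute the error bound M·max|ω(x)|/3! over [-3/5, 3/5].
sqrt(3)*exp(3/20)/8000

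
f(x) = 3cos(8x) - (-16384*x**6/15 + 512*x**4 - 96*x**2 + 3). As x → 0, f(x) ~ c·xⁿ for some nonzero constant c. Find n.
8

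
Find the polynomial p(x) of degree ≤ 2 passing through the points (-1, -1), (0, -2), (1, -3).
-x - 2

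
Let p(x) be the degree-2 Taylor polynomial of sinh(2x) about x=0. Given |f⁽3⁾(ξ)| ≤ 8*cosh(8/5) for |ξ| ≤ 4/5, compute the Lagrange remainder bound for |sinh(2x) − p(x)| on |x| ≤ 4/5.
256*cosh(8/5)/375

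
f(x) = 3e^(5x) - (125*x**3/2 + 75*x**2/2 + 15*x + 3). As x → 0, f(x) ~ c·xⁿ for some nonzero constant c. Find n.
4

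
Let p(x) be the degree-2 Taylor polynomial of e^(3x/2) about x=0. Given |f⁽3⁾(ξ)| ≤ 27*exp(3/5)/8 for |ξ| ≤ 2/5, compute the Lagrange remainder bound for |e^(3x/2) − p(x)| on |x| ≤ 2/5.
9*exp(3/5)/250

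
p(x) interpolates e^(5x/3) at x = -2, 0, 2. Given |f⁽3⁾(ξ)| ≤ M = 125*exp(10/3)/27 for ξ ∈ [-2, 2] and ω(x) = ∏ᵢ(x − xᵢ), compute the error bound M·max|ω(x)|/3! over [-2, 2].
1000*sqrt(3)*exp(10/3)/729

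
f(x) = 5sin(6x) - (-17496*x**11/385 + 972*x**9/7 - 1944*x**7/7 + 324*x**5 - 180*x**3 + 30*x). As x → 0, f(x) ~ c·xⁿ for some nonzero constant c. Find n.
13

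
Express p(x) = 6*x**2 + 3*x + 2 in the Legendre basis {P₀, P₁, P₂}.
(4)P₀ + (3)P₁ + (4)P₂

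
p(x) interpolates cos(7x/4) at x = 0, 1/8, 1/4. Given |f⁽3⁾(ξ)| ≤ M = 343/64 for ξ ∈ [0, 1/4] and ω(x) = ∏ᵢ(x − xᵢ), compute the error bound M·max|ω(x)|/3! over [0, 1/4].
343*sqrt(3)/884736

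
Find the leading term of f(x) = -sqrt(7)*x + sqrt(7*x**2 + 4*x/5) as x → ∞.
2*sqrt(7)/35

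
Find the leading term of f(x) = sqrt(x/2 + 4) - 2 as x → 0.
x/8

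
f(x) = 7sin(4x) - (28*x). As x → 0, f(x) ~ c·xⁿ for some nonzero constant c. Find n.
3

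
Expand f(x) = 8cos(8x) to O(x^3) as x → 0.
8 - 256*x**2 + O(x**3)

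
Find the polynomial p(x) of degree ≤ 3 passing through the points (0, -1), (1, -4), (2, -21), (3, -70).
-3*x**3 + 2*x**2 - 2*x - 1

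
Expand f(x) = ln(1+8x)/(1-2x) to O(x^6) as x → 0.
8*x - 16*x**2 + 416*x**3/3 - 2240*x**4/3 + 75904*x**5/15 + O(x**6)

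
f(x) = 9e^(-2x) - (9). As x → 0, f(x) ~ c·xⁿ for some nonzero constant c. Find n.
1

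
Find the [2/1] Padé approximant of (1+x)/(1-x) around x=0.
(x + 1)/(1 - x)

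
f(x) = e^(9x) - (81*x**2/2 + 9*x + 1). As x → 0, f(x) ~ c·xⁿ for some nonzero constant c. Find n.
3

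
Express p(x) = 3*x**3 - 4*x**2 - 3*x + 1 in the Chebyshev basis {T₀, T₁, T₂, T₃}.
-T₀ + (-3/4)T₁ + (-2)T₂ + (3/4)T₃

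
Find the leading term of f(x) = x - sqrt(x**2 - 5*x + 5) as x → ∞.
5/2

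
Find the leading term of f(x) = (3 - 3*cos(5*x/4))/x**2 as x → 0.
75/32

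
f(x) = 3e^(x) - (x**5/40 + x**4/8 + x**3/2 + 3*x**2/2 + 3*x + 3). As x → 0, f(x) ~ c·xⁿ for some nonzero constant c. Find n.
6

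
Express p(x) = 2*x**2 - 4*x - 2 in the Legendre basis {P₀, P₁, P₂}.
(-4/3)P₀ + (-4)P₁ + (4/3)P₂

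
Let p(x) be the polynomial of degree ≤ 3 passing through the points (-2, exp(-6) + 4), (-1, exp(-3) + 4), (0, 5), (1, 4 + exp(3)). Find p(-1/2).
(-1 + 9*exp(3) + (73 - exp(3))*exp(6))*exp(-6)/16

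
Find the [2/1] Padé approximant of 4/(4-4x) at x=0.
1/(1 - x)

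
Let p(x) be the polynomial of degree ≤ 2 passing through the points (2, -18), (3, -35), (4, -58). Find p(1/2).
-15/4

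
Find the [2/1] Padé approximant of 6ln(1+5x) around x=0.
5*x*(5*x + 6)/(10*x/3 + 1)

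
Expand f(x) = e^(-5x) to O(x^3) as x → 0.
1 - 5*x + 25*x**2/2 + O(x**3)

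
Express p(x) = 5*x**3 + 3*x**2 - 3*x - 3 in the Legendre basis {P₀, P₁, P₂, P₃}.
(-2)P₀ + (2)P₂ + (2)P₃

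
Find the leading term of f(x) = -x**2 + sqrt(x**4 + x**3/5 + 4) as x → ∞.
x/10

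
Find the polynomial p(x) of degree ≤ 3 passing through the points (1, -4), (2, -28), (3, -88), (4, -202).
-3*x**3 - 3*x + 2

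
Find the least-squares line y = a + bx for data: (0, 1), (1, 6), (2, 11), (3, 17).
a = 4/5, b = 53/10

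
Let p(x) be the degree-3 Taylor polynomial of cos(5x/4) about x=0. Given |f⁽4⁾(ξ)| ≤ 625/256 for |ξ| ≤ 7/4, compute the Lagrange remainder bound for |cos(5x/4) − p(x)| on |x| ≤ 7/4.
1500625/1572864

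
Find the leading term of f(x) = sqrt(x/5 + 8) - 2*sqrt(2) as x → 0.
sqrt(2)*x/40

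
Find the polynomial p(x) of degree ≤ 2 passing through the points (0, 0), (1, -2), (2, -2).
x**2 - 3*x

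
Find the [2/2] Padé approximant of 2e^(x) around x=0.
(x**2/6 + x + 2)/(x**2/12 - x/2 + 1)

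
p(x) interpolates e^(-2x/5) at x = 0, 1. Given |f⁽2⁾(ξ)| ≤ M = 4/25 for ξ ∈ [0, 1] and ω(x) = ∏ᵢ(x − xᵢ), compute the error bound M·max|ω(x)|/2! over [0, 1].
1/50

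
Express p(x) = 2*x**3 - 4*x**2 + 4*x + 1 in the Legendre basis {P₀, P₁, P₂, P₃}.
(-1/3)P₀ + (26/5)P₁ + (-8/3)P₂ + (4/5)P₃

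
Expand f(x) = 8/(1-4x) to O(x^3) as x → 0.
8 + 32*x + 128*x**2 + O(x**3)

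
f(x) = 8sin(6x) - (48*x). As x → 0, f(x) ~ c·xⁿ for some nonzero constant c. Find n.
3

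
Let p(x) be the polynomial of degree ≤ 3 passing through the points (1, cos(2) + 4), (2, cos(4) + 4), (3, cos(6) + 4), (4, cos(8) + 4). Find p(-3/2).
231*cos(2)/16 - 105*cos(8)/16 + 4 - 495*cos(4)/16 + 385*cos(6)/16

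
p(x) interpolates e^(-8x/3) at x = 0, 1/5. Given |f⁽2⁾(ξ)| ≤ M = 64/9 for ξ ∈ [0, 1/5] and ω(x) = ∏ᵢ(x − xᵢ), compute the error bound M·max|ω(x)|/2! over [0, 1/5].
8/225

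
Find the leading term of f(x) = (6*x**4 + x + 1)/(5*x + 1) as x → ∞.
6*x**3/5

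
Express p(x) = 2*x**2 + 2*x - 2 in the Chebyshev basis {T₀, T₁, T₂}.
-T₀ + (2)T₁ + T₂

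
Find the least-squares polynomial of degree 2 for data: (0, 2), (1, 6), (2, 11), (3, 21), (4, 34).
16/7 + (93/70)x + (23/14)x²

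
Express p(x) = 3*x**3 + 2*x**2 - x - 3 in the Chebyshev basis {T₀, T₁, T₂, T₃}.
(-2)T₀ + (5/4)T₁ + T₂ + (3/4)T₃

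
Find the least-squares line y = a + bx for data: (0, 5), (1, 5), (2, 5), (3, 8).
a = 22/5, b = 9/10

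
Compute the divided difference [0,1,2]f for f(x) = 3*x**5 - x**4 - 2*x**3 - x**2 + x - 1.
31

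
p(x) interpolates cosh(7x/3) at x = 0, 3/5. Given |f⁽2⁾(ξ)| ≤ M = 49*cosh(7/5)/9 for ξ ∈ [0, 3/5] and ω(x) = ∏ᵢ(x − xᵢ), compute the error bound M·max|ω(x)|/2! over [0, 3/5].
49*cosh(7/5)/200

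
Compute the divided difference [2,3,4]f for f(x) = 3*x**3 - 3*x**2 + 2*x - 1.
24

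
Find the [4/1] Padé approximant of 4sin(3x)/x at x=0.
81*x**4/10 - 18*x**2 + 12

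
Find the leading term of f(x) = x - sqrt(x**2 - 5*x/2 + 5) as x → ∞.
5/4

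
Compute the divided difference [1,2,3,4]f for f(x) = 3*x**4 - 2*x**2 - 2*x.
30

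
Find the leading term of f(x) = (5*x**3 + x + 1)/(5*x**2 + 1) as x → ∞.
x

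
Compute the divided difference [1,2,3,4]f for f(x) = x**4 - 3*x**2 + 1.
10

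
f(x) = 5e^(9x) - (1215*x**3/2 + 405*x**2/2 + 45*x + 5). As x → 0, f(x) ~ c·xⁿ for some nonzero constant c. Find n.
4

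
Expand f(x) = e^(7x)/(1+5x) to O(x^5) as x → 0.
1 + 2*x + 29*x**2/2 - 46*x**3/3 + 4241*x**4/24 + O(x**5)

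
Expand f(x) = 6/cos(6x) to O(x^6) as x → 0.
6 + 108*x**2 + 1620*x**4 + O(x**6)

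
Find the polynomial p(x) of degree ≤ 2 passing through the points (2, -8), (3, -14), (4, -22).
-x**2 - x - 2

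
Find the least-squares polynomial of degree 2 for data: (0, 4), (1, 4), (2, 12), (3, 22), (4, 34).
116/35 + (13/35)x + (13/7)x²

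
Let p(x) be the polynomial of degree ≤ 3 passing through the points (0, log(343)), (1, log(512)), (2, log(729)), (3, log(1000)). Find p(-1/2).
-315*log(2)/16 - 15*log(10)/16 + 63*log(3)/8 + 105*log(7)/16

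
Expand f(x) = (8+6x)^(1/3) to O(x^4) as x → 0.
2 + x/2 - x**2/8 + 5*x**3/96 + O(x**4)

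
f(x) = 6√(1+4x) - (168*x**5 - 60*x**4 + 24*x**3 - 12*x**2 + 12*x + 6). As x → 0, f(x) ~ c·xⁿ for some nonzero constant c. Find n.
6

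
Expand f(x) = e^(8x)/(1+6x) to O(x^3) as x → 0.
1 + 2*x + 20*x**2 + O(x**3)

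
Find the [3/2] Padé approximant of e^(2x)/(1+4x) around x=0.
(706*x**3/1965 + 669*x**2/655 + 198*x/131 + 1)/(-1281*x**2/655 + 460*x/131 + 1)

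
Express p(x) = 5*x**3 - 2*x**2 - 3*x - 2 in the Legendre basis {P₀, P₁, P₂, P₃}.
(-8/3)P₀ + (-4/3)P₂ + (2)P₃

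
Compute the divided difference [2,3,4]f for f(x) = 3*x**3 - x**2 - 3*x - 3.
26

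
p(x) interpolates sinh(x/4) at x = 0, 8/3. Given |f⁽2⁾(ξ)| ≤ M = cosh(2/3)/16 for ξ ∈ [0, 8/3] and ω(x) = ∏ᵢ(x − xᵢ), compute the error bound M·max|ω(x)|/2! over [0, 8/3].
cosh(2/3)/18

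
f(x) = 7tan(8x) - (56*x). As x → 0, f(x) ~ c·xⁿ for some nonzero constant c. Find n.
3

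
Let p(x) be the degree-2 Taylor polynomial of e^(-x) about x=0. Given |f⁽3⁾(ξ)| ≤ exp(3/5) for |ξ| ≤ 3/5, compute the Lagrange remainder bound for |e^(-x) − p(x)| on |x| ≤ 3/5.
9*exp(3/5)/250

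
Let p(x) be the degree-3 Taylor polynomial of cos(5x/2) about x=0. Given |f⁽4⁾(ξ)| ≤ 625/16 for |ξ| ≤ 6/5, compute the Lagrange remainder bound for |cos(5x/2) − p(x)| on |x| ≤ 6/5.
27/8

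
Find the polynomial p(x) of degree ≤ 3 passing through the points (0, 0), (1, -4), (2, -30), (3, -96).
-3*x**3 - 2*x**2 + x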